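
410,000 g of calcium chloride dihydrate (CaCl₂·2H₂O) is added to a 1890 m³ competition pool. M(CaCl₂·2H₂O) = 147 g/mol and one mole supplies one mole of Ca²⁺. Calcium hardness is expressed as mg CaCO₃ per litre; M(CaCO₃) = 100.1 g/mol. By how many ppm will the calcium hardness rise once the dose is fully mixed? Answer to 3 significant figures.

148 ppm

Volume: 1890 m³ = 1,890,000 L.
Moles of Ca²⁺: 410,000 g ÷ 147 g/mol = 2789 mol.
As CaCO₃: 2789 mol × 100.1 g/mol = 279,200 g.
Rise: 279,200 g / 1,890,000 L × 1000 = 147.7 mg/L.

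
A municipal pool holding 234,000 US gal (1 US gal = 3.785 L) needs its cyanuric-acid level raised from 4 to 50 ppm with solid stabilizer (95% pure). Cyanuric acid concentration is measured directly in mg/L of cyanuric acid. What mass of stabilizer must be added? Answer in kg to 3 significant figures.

42.9 kg

Volume: 234,000 US gal × 3.785 L/gal = 885,690 L.
CYA to add: (50 − 4) = 46 mg/L × 885,690 L = 40,740 g cyanuric acid.
At 95% purity: 40,740 / 0.95 = 42,890 g product.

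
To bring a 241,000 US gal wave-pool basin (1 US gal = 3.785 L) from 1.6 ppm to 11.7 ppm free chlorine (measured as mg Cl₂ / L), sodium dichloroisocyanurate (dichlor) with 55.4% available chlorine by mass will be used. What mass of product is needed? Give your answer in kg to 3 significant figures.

Volume: 241,000 US gal × 3.785 L/gal = 912,185 L.
Chlorine deficit: 11.7 − 1.6 = 10.1 ppm = 10.1 mg/L as Cl₂.
Cl₂ equivalent needed: 10.1 mg/L × 912,185 L = 9,213,000 mg = 9213 g.
Product at 55.4% available chlorine: 9213 / 0.554 = 16,630 g.

16.6 kg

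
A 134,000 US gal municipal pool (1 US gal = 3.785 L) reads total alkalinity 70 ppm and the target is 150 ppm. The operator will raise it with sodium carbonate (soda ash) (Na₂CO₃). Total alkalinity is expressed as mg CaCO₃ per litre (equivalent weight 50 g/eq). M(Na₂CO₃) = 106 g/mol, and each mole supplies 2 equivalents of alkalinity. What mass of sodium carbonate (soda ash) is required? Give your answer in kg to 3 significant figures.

43.0 kg

Volume: 134,000 US gal × 3.785 L/gal = 507,190 L.
Alkalinity to add: (150 − 70) = 80 mg/L as CaCO₃ × 507,190 L = 40,580 g as CaCO₃.
Equivalents: 40,580 g ÷ 50 g/eq = 811.5 eq.
Each mole of Na₂CO₃ supplies 2 eq, so 811.5 / 2 = 405.8 mol.
Mass: 405.8 mol × 106 g/mol = 43,010 g.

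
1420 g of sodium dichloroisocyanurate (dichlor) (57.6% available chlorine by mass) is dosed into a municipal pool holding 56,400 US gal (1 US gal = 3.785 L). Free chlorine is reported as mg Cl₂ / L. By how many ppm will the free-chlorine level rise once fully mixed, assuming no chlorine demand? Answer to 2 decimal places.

3.83 ppm

Volume: 56,400 US gal × 3.785 L/gal = 213,474 L.
Available chlorine delivered: 1420 g × 0.576 = 817.9 g as Cl₂.
Concentration rise: 817.9 g / 213,474 L = 3.831 mg/L = 3.83 ppm.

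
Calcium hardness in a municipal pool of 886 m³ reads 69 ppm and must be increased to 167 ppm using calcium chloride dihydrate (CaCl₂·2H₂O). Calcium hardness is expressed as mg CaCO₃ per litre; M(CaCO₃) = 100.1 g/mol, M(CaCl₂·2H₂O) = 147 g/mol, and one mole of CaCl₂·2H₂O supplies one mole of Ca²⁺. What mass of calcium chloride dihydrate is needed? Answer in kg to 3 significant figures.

128 kg

Volume: 886 m³ = 886,000 L.
Hardness to add: (167 − 69) = 98 mg/L as CaCO₃ × 886,000 L = 86,830 g as CaCO₃.
Moles of Ca²⁺ (1 mol Ca²⁺ ≡ 1 mol CaCO₃): 86,830 / 100.1 g/mol = 867.4 mol.
Mass of CaCl₂·2H₂O: 867.4 × 147 = 127,500 g.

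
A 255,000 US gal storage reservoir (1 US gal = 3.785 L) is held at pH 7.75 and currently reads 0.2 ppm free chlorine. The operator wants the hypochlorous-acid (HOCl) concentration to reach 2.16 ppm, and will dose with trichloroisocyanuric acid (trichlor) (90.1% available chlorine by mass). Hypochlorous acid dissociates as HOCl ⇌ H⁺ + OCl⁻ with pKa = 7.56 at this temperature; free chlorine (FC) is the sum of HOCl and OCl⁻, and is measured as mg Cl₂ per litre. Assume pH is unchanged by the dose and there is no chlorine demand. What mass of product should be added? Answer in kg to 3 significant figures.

Volume: 255,000 US gal × 3.785 L/gal = 965,175 L.
[OCl⁻]/[HOCl] = 10^(pH − pKa) = 10^(7.75 − 7.56) = 1.549; fraction as HOCl = 1/(1 + 1.549) = 0.3923.
Free chlorine required for 2.16 ppm HOCl: 2.16 / 0.3923 = 5.505 ppm.
FC to add: 5.505 − 0.2 = 5.305 mg/L as Cl₂.
Cl₂ equivalent: 5.305 mg/L × 965,175 L = 5121 g.
Product at 90.1% available Cl: 5121 / 0.901 = 5683 g.

5.68 kg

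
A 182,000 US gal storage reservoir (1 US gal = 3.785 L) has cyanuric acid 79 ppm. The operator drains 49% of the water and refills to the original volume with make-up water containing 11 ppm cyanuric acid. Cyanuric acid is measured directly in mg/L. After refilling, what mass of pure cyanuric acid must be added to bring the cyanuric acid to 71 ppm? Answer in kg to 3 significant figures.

Volume: 182,000 US gal × 3.785 L/gal = 688,870 L.
After draining 49% and refilling: 79 × 0.51 + 11 × 0.49 = 45.68 ppm.
Deficit to target: 71 − 45.68 = 25.32 mg/L.
Mass: 25.32 mg/L × 688,870 L = 17,440 g cyanuric acid.

17.4 kg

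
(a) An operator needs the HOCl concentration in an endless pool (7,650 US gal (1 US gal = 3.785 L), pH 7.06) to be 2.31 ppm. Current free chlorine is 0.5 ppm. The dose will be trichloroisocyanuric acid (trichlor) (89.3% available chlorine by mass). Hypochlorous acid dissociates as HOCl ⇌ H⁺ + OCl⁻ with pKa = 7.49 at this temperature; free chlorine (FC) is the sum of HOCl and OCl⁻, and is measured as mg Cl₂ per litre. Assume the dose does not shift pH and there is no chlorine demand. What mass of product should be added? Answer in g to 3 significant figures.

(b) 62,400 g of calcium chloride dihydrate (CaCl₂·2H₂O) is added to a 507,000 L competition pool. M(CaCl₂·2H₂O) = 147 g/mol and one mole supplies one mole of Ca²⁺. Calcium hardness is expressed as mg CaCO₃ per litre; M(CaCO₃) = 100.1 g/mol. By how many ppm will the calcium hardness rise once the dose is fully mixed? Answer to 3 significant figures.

(a) 86.5 g; (b) 83.8 ppm

(a) Volume: 7,650 US gal × 3.785 L/gal = 28,955 L.
(a) [OCl⁻]/[HOCl] = 10^(pH − pKa) = 10^(7.06 − 7.49) = 0.3715; fraction as HOCl = 1/(1 + 0.3715) = 0.7291.
(a) Free chlorine required for 2.31 ppm HOCl: 2.31 / 0.7291 = 3.168 ppm.
(a) FC to add: 3.168 − 0.5 = 2.668 mg/L as Cl₂.
(a) Cl₂ equivalent: 2.668 mg/L × 28,955 L = 77.26 g.
(a) Product at 89.3% available Cl: 77.26 / 0.893 = 86.52 g.

(b) Moles of Ca²⁺: 62,400 g ÷ 147 g/mol = 424.5 mol.
(b) As CaCO₃: 424.5 mol × 100.1 g/mol = 42,490 g.
(b) Rise: 42,490 g / 507,000 L × 1000 = 83.81 mg/L.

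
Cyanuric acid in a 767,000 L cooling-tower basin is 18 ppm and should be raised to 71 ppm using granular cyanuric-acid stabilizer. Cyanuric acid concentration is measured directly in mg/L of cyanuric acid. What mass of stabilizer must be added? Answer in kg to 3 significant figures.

CYA to add: (71 − 18) = 53 mg/L × 767,000 L = 40,650 g cyanuric acid.

40.7 kg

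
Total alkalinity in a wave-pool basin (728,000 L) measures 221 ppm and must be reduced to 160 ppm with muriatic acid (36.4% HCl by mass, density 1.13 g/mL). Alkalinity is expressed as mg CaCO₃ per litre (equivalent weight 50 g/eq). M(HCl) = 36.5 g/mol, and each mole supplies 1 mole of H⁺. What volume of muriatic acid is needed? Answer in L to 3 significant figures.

Alkalinity to neutralize: (221 − 160) = 61 mg/L as CaCO₃ × 728,000 L = 44,410 g as CaCO₃.
Equivalents of H⁺ required: 44,410 ÷ 50 g/eq = 888.2 eq = 888.2 mol HCl.
Mass of HCl: 888.2 × 36.5 = 32,420 g.
Mass of 36.4% solution: 32,420 / 0.364 = 89,060 g.
Volume: 89,060 g ÷ 1.13 g/mL = 78,810 mL.

78.8 L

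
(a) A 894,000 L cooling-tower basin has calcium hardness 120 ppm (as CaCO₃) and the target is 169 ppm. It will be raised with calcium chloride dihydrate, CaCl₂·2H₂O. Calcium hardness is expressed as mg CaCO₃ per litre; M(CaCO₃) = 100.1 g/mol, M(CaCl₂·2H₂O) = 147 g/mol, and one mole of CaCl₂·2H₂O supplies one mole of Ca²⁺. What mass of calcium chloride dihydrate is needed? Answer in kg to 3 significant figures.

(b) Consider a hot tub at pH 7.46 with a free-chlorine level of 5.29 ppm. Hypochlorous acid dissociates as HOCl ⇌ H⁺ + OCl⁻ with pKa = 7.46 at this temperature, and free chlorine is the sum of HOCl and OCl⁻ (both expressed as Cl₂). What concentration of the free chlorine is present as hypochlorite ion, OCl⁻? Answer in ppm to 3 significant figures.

(a) Hardness to add: (169 − 120) = 49 mg/L as CaCO₃ × 894,000 L = 43,810 g as CaCO₃.
(a) Moles of Ca²⁺ (1 mol Ca²⁺ ≡ 1 mol CaCO₃): 43,810 / 100.1 g/mol = 437.6 mol.
(a) Mass of CaCl₂·2H₂O: 437.6 × 147 = 64,330 g.

(b) [OCl⁻]/[HOCl] = 10^(pH − pKa) = 10^(7.46 − 7.46) = 10^0.00 = 1.
(b) Fraction as HOCl = 1 / (1 + 1) = 0.5.
(b) OCl⁻ = (1 − 0.5) × 5.29 ppm = 2.645 ppm.

(a) 64.3 kg; (b) 2.65 ppm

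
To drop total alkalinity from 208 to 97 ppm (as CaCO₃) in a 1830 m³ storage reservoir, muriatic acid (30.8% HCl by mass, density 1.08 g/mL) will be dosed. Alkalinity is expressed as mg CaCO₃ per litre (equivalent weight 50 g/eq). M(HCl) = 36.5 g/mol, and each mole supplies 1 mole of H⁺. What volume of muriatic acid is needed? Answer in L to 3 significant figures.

446 L

Volume: 1830 m³ = 1,830,000 L.
Alkalinity to neutralize: (208 − 97) = 111 mg/L as CaCO₃ × 1,830,000 L = 203,100 g as CaCO₃.
Equivalents of H⁺ required: 203,100 ÷ 50 g/eq = 4063 eq = 4063 mol HCl.
Mass of HCl: 4063 × 36.5 = 148,300 g.
Mass of 30.8% solution: 148,300 / 0.308 = 481,400 g.
Volume: 481,400 g ÷ 1.08 g/mL = 445,800 mL.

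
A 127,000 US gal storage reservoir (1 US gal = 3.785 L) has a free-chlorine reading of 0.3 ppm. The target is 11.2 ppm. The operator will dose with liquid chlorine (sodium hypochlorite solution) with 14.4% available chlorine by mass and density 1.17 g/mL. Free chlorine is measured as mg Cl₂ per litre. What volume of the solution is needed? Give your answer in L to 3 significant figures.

Volume: 127,000 US gal × 3.785 L/gal = 480,695 L.
Chlorine deficit: 11.2 − 0.3 = 10.9 ppm = 10.9 mg/L as Cl₂.
Cl₂ equivalent needed: 10.9 mg/L × 480,695 L = 5,240,000 mg = 5240 g.
Product at 14.4% available chlorine: 5240 / 0.144 = 36,390 g.
Volume at density 1.17 g/mL: 36,390 g ÷ 1.17 g/mL = 31,100 mL.

31.1 L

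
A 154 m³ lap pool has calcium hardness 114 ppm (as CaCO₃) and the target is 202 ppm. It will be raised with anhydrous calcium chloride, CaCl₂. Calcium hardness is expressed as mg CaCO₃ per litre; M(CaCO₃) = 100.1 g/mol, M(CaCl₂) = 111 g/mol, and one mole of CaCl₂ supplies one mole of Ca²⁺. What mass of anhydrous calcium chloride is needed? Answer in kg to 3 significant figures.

15.0 kg

Volume: 154 m³ = 154,000 L.
Hardness to add: (202 − 114) = 88 mg/L as CaCO₃ × 154,000 L = 13,550 g as CaCO₃.
Moles of Ca²⁺ (1 mol Ca²⁺ ≡ 1 mol CaCO₃): 13,550 / 100.1 g/mol = 135.4 mol.
Mass of CaCl₂: 135.4 × 111 = 15,030 g.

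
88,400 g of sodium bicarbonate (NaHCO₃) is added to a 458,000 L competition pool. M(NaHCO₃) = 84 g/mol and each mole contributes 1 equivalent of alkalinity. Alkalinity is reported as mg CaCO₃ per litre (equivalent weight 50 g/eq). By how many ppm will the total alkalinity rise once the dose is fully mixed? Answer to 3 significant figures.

Moles of NaHCO₃: 88,400 g ÷ 84 g/mol = 1052 mol → 1052 eq of alkalinity.
As CaCO₃: 1052 eq × 50 g/eq = 52,620 g.
Rise: 52,620 g / 458,000 L × 1000 = 114.9 mg/L.

115 ppm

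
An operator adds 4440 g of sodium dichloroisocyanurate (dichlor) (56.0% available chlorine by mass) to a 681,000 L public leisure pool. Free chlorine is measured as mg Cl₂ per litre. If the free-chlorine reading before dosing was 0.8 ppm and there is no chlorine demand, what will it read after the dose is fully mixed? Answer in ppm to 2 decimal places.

Available chlorine delivered: 4440 g × 0.56 = 2486 g as Cl₂.
Concentration rise: 2486 g / 681,000 L = 3.651 mg/L = 3.65 ppm.
Final FC: 0.8 + 3.65 = 4.45 ppm.

4.45 ppm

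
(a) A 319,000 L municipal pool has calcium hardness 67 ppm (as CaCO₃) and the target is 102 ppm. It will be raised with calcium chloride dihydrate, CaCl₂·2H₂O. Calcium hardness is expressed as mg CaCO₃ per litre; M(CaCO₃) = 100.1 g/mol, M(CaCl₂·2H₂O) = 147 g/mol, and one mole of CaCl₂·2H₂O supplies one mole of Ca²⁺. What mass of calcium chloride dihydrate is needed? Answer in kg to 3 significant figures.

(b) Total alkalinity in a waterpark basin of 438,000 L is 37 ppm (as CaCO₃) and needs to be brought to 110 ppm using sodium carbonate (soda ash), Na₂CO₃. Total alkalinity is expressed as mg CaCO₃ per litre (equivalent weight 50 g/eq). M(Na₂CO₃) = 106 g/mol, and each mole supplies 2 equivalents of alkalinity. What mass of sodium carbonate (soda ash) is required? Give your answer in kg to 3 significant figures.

(a) 16.4 kg; (b) 33.9 kg

(a) Hardness to add: (102 − 67) = 35 mg/L as CaCO₃ × 319,000 L = 11,160 g as CaCO₃.
(a) Moles of Ca²⁺ (1 mol Ca²⁺ ≡ 1 mol CaCO₃): 11,160 / 100.1 g/mol = 111.5 mol.
(a) Mass of CaCl₂·2H₂O: 111.5 × 147 = 16,400 g.

(b) Alkalinity to add: (110 − 37) = 73 mg/L as CaCO₃ × 438,000 L = 31,970 g as CaCO₃.
(b) Equivalents: 31,970 g ÷ 50 g/eq = 639.5 eq.
(b) Each mole of Na₂CO₃ supplies 2 eq, so 639.5 / 2 = 319.7 mol.
(b) Mass: 319.7 mol × 106 g/mol = 33,890 g.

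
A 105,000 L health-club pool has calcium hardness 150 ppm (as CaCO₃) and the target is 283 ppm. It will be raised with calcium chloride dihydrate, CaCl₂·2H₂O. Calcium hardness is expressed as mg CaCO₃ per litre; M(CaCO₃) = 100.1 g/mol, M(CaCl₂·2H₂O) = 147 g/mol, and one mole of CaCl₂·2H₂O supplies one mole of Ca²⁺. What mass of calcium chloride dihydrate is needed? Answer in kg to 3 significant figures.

20.5 kg

Hardness to add: (283 − 150) = 133 mg/L as CaCO₃ × 105,000 L = 13,960 g as CaCO₃.
Moles of Ca²⁺ (1 mol Ca²⁺ ≡ 1 mol CaCO₃): 13,960 / 100.1 g/mol = 139.5 mol.
Mass of CaCl₂·2H₂O: 139.5 × 147 = 20,510 g.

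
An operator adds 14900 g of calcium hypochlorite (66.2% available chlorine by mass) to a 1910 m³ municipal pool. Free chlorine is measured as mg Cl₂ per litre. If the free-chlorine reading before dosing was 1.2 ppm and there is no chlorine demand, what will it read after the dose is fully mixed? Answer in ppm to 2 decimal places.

6.36 ppm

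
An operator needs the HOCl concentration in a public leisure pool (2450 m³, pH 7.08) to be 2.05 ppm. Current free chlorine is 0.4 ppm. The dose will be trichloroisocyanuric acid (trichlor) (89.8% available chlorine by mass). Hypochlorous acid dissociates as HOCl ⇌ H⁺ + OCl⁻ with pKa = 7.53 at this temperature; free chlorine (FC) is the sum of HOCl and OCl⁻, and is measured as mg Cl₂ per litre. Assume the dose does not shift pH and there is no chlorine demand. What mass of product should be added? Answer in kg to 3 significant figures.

Volume: 2450 m³ = 2,450,000 L.
[OCl⁻]/[HOCl] = 10^(pH − pKa) = 10^(7.08 − 7.53) = 0.3548; fraction as HOCl = 1/(1 + 0.3548) = 0.7381.
Free chlorine required for 2.05 ppm HOCl: 2.05 / 0.7381 = 2.777 ppm.
FC to add: 2.777 − 0.4 = 2.377 mg/L as Cl₂.
Cl₂ equivalent: 2.377 mg/L × 2,450,000 L = 5825 g.
Product at 89.8% available Cl: 5825 / 0.898 = 6486 g.

6.49 kg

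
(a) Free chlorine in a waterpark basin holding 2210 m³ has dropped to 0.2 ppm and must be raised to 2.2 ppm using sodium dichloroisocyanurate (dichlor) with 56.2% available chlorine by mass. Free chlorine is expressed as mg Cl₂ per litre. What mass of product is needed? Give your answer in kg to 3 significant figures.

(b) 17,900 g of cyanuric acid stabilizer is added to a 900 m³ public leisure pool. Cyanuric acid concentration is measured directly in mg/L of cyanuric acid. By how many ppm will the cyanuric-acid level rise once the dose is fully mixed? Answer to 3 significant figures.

(a) Volume: 2210 m³ = 2,210,000 L.
(a) Chlorine deficit: 2.2 − 0.2 = 2 ppm = 2 mg/L as Cl₂.
(a) Cl₂ equivalent needed: 2 mg/L × 2,210,000 L = 4,420,000 mg = 4420 g.
(a) Product at 56.2% available chlorine: 4420 / 0.562 = 7865 g.

(b) Volume: 900 m³ = 900,000 L.
(b) Rise: 17,900 g / 900,000 L × 1000 = 19.89 mg/L.

(a) 7.86 kg; (b) 19.9 ppm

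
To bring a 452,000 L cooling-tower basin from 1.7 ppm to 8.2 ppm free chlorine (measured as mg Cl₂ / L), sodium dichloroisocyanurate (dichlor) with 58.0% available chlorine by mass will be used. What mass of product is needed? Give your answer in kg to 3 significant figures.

5.07 kg

Chlorine deficit: 8.2 − 1.7 = 6.5 ppm = 6.5 mg/L as Cl₂.
Cl₂ equivalent needed: 6.5 mg/L × 452,000 L = 2,938,000 mg = 2938 g.
Product at 58.0% available chlorine: 2938 / 0.58 = 5066 g.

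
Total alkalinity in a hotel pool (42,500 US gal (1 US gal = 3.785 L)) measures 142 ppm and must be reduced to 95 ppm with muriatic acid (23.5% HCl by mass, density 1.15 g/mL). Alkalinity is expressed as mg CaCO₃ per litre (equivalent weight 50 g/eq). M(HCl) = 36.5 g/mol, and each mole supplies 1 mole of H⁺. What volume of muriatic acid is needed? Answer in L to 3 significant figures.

20.4 L

Volume: 42,500 US gal × 3.785 L/gal = 160,862 L.
Alkalinity to neutralize: (142 − 95) = 47 mg/L as CaCO₃ × 160,862 L = 7561 g as CaCO₃.
Equivalents of H⁺ required: 7561 ÷ 50 g/eq = 151.2 eq = 151.2 mol HCl.
Mass of HCl: 151.2 × 36.5 = 5519 g.
Mass of 23.5% solution: 5519 / 0.235 = 23,490 g.
Volume: 23,490 g ÷ 1.15 g/mL = 20,420 mL.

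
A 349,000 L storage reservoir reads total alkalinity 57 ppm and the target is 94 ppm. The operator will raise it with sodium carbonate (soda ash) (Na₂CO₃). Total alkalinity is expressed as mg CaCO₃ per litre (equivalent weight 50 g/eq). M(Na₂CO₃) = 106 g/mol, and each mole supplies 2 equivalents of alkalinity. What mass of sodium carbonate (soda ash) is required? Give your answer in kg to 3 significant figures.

Alkalinity to add: (94 − 57) = 37 mg/L as CaCO₃ × 349,000 L = 12,910 g as CaCO₃.
Equivalents: 12,910 g ÷ 50 g/eq = 258.3 eq.
Each mole of Na₂CO₃ supplies 2 eq, so 258.3 / 2 = 129.1 mol.
Mass: 129.1 mol × 106 g/mol = 13,690 g.

13.7 kg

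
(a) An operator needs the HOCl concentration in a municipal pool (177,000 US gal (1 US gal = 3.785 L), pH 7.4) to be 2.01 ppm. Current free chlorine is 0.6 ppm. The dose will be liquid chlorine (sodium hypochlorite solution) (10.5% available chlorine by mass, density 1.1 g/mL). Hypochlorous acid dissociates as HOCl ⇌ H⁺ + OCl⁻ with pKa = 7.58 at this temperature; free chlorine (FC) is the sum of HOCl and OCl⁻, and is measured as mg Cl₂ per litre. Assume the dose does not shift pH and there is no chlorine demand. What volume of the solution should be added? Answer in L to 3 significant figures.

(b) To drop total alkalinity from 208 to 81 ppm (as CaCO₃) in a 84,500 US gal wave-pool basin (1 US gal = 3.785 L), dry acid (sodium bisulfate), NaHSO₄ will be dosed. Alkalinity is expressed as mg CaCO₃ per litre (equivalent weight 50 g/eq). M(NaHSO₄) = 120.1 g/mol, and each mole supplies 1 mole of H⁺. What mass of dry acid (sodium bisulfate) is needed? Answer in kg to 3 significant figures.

(a) Volume: 177,000 US gal × 3.785 L/gal = 669,945 L.
(a) [OCl⁻]/[HOCl] = 10^(pH − pKa) = 10^(7.4 − 7.58) = 0.6607; fraction as HOCl = 1/(1 + 0.6607) = 0.6022.
(a) Free chlorine required for 2.01 ppm HOCl: 2.01 / 0.6022 = 3.338 ppm.
(a) FC to add: 3.338 − 0.6 = 2.738 mg/L as Cl₂.
(a) Cl₂ equivalent: 2.738 mg/L × 669,945 L = 1834 g.
(a) Product at 10.5% available Cl: 1834 / 0.105 = 17,470 g.
(a) Volume: 17,470 g ÷ 1.1 g/mL = 15,880 mL.

(b) Volume: 84,500 US gal × 3.785 L/gal = 319,832 L.
(b) Alkalinity to neutralize: (208 − 81) = 127 mg/L as CaCO₃ × 319,832 L = 40,620 g as CaCO₃.
(b) Equivalents of H⁺ required: 40,620 ÷ 50 g/eq = 812.4 eq = 812.4 mol NaHSO₄.
(b) Mass of NaHSO₄: 812.4 × 120.1 = 97,570 g.

(a) 15.9 L; (b) 97.6 kg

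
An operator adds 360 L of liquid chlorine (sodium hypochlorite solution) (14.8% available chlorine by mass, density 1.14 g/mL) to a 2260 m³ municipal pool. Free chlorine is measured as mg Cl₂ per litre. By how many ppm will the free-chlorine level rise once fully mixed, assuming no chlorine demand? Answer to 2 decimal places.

26.88 ppm

Volume: 2260 m³ = 2,260,000 L.
Mass of solution: 360 L × 1000 mL/L × 1.14 g/mL = 410,400 g.
Available chlorine delivered: 410,400 g × 0.148 = 60,740 g as Cl₂.
Concentration rise: 60,740 g / 2,260,000 L = 26.88 mg/L = 26.88 ppm.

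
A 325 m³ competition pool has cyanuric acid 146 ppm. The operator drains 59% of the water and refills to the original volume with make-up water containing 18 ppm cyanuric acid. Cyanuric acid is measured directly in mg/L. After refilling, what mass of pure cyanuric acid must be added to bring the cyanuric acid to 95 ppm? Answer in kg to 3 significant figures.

Volume: 325 m³ = 325,000 L.
After draining 59% and refilling: 146 × 0.41 + 18 × 0.59 = 70.48 ppm.
Deficit to target: 95 − 70.48 = 24.52 mg/L.
Mass: 24.52 mg/L × 325,000 L = 7969 g cyanuric acid.

7.97 kg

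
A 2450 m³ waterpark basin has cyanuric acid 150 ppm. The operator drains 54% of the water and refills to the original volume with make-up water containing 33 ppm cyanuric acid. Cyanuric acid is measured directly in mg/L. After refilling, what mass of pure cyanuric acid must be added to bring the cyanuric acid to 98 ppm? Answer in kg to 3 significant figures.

27.4 kg

Volume: 2450 m³ = 2,450,000 L.
After draining 54% and refilling: 150 × 0.46 + 33 × 0.54 = 86.82 ppm.
Deficit to target: 98 − 86.82 = 11.18 mg/L.
Mass: 11.18 mg/L × 2,450,000 L = 27,390 g cyanuric acid.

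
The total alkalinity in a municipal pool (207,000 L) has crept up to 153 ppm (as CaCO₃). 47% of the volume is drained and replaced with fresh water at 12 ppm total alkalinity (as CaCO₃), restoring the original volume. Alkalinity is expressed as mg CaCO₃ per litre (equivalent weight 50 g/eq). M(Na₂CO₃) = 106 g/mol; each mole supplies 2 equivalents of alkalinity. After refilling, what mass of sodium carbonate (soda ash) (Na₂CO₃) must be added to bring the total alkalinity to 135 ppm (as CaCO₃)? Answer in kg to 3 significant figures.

After draining 47% and refilling: 153 × 0.53 + 12 × 0.47 = 86.73 ppm.
Deficit to target: 135 − 86.73 = 48.27 mg/L.
As CaCO₃: 48.27 mg/L × 207,000 L = 9992 g; ÷ 50 g/eq ÷ 2 = 99.92 mol Na₂CO₃.
Mass: 99.92 × 106 = 10,590 g.

10.6 kg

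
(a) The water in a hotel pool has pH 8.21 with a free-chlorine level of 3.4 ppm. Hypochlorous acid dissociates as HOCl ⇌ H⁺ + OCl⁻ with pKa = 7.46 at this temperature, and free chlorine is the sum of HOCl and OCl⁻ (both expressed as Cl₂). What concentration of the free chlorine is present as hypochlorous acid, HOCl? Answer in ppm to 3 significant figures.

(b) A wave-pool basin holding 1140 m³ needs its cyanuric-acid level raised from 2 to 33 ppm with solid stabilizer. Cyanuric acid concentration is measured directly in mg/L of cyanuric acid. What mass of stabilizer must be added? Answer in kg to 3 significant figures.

(a) 0.513 ppm; (b) 35.3 kg

(a) [OCl⁻]/[HOCl] = 10^(pH − pKa) = 10^(8.21 − 7.46) = 10^0.75 = 5.623.
(a) Fraction as HOCl = 1 / (1 + 5.623) = 0.151.
(a) HOCl = 0.151 × 3.4 ppm = 0.5133 ppm.

(b) Volume: 1140 m³ = 1,140,000 L.
(b) CYA to add: (33 − 2) = 31 mg/L × 1,140,000 L = 35,340 g cyanuric acid.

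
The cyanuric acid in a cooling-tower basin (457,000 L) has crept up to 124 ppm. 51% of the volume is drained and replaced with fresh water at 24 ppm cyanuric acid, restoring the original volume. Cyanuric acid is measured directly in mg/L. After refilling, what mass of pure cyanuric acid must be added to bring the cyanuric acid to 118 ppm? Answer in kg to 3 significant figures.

After draining 51% and refilling: 124 × 0.49 + 24 × 0.51 = 73 ppm.
Deficit to target: 118 − 73 = 45 mg/L.
Mass: 45 mg/L × 457,000 L = 20,560 g cyanuric acid.

20.6 kg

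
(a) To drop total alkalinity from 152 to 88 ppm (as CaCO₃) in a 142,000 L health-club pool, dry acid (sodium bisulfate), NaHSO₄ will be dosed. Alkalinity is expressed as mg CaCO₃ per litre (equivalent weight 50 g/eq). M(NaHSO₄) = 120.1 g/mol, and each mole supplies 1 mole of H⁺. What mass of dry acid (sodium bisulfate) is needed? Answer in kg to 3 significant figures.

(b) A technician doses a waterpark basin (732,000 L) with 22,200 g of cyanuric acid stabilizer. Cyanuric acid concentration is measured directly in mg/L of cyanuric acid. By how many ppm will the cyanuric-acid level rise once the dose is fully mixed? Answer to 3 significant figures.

(a) 21.8 kg; (b) 30.3 ppm

(a) Alkalinity to neutralize: (152 − 88) = 64 mg/L as CaCO₃ × 142,000 L = 9088 g as CaCO₃.
(a) Equivalents of H⁺ required: 9088 ÷ 50 g/eq = 181.8 eq = 181.8 mol NaHSO₄.
(a) Mass of NaHSO₄: 181.8 × 120.1 = 21,830 g.

(b) Rise: 22,200 g / 732,000 L × 1000 = 30.33 mg/L.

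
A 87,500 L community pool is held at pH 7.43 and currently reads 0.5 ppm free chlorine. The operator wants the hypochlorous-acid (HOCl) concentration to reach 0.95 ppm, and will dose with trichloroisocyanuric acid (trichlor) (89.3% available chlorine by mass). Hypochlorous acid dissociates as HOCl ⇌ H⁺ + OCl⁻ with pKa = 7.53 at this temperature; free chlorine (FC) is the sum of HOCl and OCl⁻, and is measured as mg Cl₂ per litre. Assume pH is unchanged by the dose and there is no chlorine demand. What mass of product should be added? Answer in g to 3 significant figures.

[OCl⁻]/[HOCl] = 10^(pH − pKa) = 10^(7.43 − 7.53) = 0.7943; fraction as HOCl = 1/(1 + 0.7943) = 0.5573.
Free chlorine required for 0.95 ppm HOCl: 0.95 / 0.5573 = 1.705 ppm.
FC to add: 1.705 − 0.5 = 1.205 mg/L as Cl₂.
Cl₂ equivalent: 1.205 mg/L × 87,500 L = 105.4 g.
Product at 89.3% available Cl: 105.4 / 0.893 = 118 g.

118 g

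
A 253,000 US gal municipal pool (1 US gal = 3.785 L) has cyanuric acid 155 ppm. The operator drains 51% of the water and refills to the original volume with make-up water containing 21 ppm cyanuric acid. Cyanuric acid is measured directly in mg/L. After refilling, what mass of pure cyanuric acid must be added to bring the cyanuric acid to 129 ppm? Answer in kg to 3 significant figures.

Volume: 253,000 US gal × 3.785 L/gal = 957,605 L.
After draining 51% and refilling: 155 × 0.49 + 21 × 0.51 = 86.66 ppm.
Deficit to target: 129 − 86.66 = 42.34 mg/L.
Mass: 42.34 mg/L × 957,605 L = 40,540 g cyanuric acid.

40.5 kg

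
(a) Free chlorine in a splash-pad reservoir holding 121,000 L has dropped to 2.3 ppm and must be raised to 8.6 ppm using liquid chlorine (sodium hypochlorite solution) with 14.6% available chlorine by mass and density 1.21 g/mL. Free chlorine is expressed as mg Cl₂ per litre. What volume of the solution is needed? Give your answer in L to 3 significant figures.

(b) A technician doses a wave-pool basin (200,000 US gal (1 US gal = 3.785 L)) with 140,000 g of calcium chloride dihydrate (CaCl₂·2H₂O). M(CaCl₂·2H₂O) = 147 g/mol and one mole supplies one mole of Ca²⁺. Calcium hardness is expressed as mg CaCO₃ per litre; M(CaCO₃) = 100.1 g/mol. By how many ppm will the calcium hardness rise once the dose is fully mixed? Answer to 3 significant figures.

(a) Chlorine deficit: 8.6 − 2.3 = 6.3 ppm = 6.3 mg/L as Cl₂.
(a) Cl₂ equivalent needed: 6.3 mg/L × 121,000 L = 762,300 mg = 762.3 g.
(a) Product at 14.6% available chlorine: 762.3 / 0.146 = 5221 g.
(a) Volume at density 1.21 g/mL: 5221 g ÷ 1.21 g/mL = 4315 mL.

(b) Volume: 200,000 US gal × 3.785 L/gal = 757,000 L.
(b) Moles of Ca²⁺: 140,000 g ÷ 147 g/mol = 952.4 mol.
(b) As CaCO₃: 952.4 mol × 100.1 g/mol = 95,330 g.
(b) Rise: 95,330 g / 757,000 L × 1000 = 125.9 mg/L.

(a) 4.32 L; (b) 126 ppm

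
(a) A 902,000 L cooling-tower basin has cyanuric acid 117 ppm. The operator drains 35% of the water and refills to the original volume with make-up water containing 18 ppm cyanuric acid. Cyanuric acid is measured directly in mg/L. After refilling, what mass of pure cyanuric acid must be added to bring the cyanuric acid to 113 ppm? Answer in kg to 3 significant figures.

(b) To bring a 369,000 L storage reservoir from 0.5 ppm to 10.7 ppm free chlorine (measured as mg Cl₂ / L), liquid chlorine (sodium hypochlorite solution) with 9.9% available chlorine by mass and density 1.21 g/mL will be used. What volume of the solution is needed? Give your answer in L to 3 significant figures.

(a) After draining 35% and refilling: 117 × 0.65 + 18 × 0.35 = 82.35 ppm.
(a) Deficit to target: 113 − 82.35 = 30.65 mg/L.
(a) Mass: 30.65 mg/L × 902,000 L = 27,650 g cyanuric acid.

(b) Chlorine deficit: 10.7 − 0.5 = 10.2 ppm = 10.2 mg/L as Cl₂.
(b) Cl₂ equivalent needed: 10.2 mg/L × 369,000 L = 3,764,000 mg = 3764 g.
(b) Product at 9.9% available chlorine: 3764 / 0.099 = 38,020 g.
(b) Volume at density 1.21 g/mL: 38,020 g ÷ 1.21 g/mL = 31,420 mL.

(a) 27.6 kg; (b) 31.4 L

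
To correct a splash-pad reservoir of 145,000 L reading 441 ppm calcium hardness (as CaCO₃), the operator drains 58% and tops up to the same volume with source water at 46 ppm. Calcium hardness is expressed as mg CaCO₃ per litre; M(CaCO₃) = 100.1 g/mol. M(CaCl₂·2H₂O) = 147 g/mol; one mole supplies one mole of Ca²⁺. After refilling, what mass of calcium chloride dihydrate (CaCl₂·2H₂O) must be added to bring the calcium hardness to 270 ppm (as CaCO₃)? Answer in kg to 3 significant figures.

12.4 kg

After draining 58% and refilling: 441 × 0.42 + 46 × 0.58 = 211.9 ppm.
Deficit to target: 270 − 211.9 = 58.1 mg/L.
As CaCO₃: 58.1 mg/L × 145,000 L = 8424 g; ÷ 100.1 = 84.16 mol Ca²⁺.
Mass: 84.16 × 147 = 12,370 g.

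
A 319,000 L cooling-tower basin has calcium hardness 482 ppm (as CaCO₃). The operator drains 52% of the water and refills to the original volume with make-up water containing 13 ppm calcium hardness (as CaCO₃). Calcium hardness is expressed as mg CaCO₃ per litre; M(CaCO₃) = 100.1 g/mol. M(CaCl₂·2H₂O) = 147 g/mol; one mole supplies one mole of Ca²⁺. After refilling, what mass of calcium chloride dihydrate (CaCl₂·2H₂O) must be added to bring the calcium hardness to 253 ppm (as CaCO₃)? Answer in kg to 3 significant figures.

After draining 52% and refilling: 482 × 0.48 + 13 × 0.52 = 238.12 ppm.
Deficit to target: 253 − 238.12 = 14.88 mg/L.
As CaCO₃: 14.88 mg/L × 319,000 L = 4747 g; ÷ 100.1 = 47.42 mol Ca²⁺.
Mass: 47.42 × 147 = 6971 g.

6.97 kg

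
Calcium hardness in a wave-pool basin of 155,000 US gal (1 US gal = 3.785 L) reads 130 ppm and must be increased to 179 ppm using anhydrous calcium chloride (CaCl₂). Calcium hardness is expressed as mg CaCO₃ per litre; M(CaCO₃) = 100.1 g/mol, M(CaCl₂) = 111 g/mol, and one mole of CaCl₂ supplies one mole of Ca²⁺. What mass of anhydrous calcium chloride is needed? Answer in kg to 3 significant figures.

31.9 kg

Volume: 155,000 US gal × 3.785 L/gal = 586,675 L.
Hardness to add: (179 − 130) = 49 mg/L as CaCO₃ × 586,675 L = 28,750 g as CaCO₃.
Moles of Ca²⁺ (1 mol Ca²⁺ ≡ 1 mol CaCO₃): 28,750 / 100.1 g/mol = 287.2 mol.
Mass of CaCl₂: 287.2 × 111 = 31,880 g.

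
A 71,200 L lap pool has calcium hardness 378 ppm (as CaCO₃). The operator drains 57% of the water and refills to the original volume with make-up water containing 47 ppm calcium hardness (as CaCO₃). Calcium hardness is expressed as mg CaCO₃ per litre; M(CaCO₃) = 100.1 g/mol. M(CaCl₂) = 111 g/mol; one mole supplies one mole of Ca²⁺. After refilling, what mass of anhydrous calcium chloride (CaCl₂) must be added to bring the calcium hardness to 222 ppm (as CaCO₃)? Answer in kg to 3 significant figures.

After draining 57% and refilling: 378 × 0.43 + 47 × 0.57 = 189.33 ppm.
Deficit to target: 222 − 189.33 = 32.67 mg/L.
As CaCO₃: 32.67 mg/L × 71,200 L = 2326 g; ÷ 100.1 = 23.24 mol Ca²⁺.
Mass: 23.24 × 111 = 2579 g.

2.58 kg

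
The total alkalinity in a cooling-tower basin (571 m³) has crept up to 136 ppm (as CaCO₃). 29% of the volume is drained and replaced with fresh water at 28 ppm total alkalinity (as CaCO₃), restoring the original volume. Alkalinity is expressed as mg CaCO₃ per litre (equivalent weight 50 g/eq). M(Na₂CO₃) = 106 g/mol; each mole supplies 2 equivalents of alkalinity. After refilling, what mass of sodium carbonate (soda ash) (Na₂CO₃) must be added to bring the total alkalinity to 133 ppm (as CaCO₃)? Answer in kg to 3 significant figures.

17.1 kg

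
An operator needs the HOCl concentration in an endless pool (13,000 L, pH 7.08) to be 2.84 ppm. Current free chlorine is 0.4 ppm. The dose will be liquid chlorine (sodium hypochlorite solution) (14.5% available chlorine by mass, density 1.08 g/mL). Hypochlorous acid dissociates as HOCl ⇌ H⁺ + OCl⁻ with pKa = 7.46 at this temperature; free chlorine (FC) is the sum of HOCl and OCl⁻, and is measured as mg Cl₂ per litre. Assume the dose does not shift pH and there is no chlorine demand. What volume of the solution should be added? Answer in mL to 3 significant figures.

[OCl⁻]/[HOCl] = 10^(pH − pKa) = 10^(7.08 − 7.46) = 0.4169; fraction as HOCl = 1/(1 + 0.4169) = 0.7058.
Free chlorine required for 2.84 ppm HOCl: 2.84 / 0.7058 = 4.024 ppm.
FC to add: 4.024 − 0.4 = 3.624 mg/L as Cl₂.
Cl₂ equivalent: 3.624 mg/L × 13,000 L = 47.11 g.
Product at 14.5% available Cl: 47.11 / 0.145 = 324.9 g.
Volume: 324.9 g ÷ 1.08 g/mL = 300.8 mL.

301 mL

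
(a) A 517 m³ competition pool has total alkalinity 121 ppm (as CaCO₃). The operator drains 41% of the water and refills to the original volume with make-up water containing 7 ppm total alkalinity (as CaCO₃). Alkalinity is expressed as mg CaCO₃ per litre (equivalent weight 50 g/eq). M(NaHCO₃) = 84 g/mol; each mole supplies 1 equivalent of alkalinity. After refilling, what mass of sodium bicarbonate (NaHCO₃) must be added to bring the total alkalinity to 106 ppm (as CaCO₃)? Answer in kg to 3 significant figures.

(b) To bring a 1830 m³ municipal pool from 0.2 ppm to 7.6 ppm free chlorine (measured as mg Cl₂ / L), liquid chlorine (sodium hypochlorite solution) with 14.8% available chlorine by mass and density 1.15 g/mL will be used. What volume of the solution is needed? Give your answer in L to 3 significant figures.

(a) 27.6 kg; (b) 79.6 L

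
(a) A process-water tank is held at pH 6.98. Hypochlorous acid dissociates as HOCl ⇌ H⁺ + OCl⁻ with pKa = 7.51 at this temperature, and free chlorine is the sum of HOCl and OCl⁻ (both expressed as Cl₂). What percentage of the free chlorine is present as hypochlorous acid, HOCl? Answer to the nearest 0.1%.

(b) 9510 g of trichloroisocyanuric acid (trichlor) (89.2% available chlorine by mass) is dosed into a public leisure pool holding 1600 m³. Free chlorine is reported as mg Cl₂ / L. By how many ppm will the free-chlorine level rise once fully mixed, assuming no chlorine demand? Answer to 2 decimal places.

(a) 77.2%; (b) 5.30 ppm

(a) [OCl⁻]/[HOCl] = 10^(pH − pKa) = 10^(6.98 − 7.51) = 10^-0.53 = 0.2951.
(a) Fraction as HOCl = 1 / (1 + 0.2951) = 0.7721.

(b) Volume: 1600 m³ = 1,600,000 L.
(b) Available chlorine delivered: 9510 g × 0.892 = 8483 g as Cl₂.
(b) Concentration rise: 8483 g / 1,600,000 L = 5.302 mg/L = 5.30 ppm.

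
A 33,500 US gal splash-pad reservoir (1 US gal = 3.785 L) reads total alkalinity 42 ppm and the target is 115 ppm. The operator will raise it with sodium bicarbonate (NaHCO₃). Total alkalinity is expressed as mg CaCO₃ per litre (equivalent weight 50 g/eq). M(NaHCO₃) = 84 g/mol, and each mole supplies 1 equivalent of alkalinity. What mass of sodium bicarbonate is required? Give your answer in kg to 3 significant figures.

15.6 kg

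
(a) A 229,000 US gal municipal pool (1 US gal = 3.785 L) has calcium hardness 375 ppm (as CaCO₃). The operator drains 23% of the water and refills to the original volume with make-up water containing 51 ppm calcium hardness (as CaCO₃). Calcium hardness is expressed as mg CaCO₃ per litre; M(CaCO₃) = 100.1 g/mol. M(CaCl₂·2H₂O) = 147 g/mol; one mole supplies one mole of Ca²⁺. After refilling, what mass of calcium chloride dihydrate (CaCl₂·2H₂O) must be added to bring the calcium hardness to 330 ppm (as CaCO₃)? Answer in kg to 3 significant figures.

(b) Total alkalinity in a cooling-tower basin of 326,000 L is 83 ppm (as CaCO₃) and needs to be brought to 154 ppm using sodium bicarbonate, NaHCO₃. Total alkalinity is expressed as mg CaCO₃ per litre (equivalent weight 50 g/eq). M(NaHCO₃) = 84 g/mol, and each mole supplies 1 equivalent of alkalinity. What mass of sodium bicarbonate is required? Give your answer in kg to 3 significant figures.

(a) Volume: 229,000 US gal × 3.785 L/gal = 866,765 L.
(a) After draining 23% and refilling: 375 × 0.77 + 51 × 0.23 = 300.48 ppm.
(a) Deficit to target: 330 − 300.48 = 29.52 mg/L.
(a) As CaCO₃: 29.52 mg/L × 866,765 L = 25,590 g; ÷ 100.1 = 255.6 mol Ca²⁺.
(a) Mass: 255.6 × 147 = 37,580 g.

(b) Alkalinity to add: (154 − 83) = 71 mg/L as CaCO₃ × 326,000 L = 23,150 g as CaCO₃.
(b) Equivalents: 23,150 g ÷ 50 g/eq = 462.9 eq.
(b) NaHCO₃ supplies 1 eq per mole → 462.9 mol.
(b) Mass: 462.9 mol × 84 g/mol = 38,890 g.

(a) 37.6 kg; (b) 38.9 kg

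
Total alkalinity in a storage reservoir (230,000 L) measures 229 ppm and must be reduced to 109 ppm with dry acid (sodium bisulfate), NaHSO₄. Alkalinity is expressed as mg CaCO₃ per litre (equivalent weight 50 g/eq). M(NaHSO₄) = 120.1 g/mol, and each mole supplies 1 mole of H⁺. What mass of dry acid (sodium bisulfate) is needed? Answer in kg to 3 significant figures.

Alkalinity to neutralize: (229 − 109) = 120 mg/L as CaCO₃ × 230,000 L = 27,600 g as CaCO₃.
Equivalents of H⁺ required: 27,600 ÷ 50 g/eq = 552 eq = 552 mol NaHSO₄.
Mass of NaHSO₄: 552 × 120.1 = 66,300 g.

66.3 kg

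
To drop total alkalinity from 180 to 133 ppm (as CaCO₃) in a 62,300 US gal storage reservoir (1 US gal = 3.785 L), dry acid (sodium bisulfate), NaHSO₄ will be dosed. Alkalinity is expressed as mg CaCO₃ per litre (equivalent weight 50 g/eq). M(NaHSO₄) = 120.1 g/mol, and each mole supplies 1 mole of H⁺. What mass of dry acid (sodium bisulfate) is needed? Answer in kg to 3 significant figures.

Volume: 62,300 US gal × 3.785 L/gal = 235,806 L.
Alkalinity to neutralize: (180 − 133) = 47 mg/L as CaCO₃ × 235,806 L = 11,080 g as CaCO₃.
Equivalents of H⁺ required: 11,080 ÷ 50 g/eq = 221.7 eq = 221.7 mol NaHSO₄.
Mass of NaHSO₄: 221.7 × 120.1 = 26,620 g.

26.6 kg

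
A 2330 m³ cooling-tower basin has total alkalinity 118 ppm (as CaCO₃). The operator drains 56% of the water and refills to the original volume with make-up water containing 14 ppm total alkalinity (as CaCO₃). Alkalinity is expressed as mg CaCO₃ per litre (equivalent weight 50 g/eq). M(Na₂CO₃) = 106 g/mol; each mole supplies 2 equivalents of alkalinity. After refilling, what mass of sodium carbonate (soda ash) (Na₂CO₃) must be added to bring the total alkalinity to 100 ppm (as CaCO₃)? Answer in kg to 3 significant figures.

Volume: 2330 m³ = 2,330,000 L.
After draining 56% and refilling: 118 × 0.44 + 14 × 0.56 = 59.76 ppm.
Deficit to target: 100 − 59.76 = 40.24 mg/L.
As CaCO₃: 40.24 mg/L × 2,330,000 L = 93,760 g; ÷ 50 g/eq ÷ 2 = 937.6 mol Na₂CO₃.
Mass: 937.6 × 106 = 99,380 g.

99.4 kg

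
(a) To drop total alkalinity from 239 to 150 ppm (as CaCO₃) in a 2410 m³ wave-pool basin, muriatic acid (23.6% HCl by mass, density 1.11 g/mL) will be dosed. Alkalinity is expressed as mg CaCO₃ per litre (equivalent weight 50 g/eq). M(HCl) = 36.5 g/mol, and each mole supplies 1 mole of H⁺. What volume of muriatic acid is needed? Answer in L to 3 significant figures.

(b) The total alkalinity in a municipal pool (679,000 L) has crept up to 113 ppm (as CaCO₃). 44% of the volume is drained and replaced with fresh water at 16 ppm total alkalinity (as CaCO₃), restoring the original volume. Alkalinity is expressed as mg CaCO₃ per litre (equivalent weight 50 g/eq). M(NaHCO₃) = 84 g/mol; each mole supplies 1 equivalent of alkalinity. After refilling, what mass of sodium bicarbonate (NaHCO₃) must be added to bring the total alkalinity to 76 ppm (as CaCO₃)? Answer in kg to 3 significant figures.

(a) Volume: 2410 m³ = 2,410,000 L.
(a) Alkalinity to neutralize: (239 − 150) = 89 mg/L as CaCO₃ × 2,410,000 L = 214,500 g as CaCO₃.
(a) Equivalents of H⁺ required: 214,500 ÷ 50 g/eq = 4290 eq = 4290 mol HCl.
(a) Mass of HCl: 4290 × 36.5 = 156,600 g.
(a) Mass of 23.6% solution: 156,600 / 0.236 = 663,500 g.
(a) Volume: 663,500 g ÷ 1.11 g/mL = 597,700 mL.

(b) After draining 44% and refilling: 113 × 0.56 + 16 × 0.44 = 70.32 ppm.
(b) Deficit to target: 76 − 70.32 = 5.68 mg/L.
(b) As CaCO₃: 5.68 mg/L × 679,000 L = 3857 g; ÷ 50 g/eq ÷ 1 = 77.13 mol NaHCO₃.
(b) Mass: 77.13 × 84 = 6479 g.

(a) 598 L; (b) 6.48 kg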